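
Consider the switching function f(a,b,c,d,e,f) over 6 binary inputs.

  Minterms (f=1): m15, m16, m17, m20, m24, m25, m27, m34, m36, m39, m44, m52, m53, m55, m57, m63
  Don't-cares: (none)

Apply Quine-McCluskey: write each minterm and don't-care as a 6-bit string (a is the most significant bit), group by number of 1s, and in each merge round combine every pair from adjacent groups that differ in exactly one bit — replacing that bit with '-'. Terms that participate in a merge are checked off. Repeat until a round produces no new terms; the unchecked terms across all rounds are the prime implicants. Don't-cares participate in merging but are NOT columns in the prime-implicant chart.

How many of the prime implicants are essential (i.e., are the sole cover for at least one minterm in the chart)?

8

[col 0] 001111, 010000*, 010001*, 010100*, 011000*, 011001*, 011011*, 100010, 100100*, 100111*, 101100*, 110100*, 110101*, 110111*, 111001*, 111111*
[col 1] -10100, -11001, 01-000*, 01-001*, 010-00, 01000-*, 0110-1, 01100-*, 1-0100, 1-0111, 10-100, 11-111, 1101-1, 11010-
[col 2] 01-00-
Prime implicants: -10100, -11001, 001111, 01-00-, 010-00, 0110-1, 1-0100, 1-0111, 10-100, 100010, 11-111, 1101-1, 11010-
PI chart (minterm → PIs covering it):
  15 | 001111  (sole → essential)
  16 | 01-00-,010-00
  17 | 01-00-  (sole → essential)
  20 | -10100,010-00
  24 | 01-00-  (sole → essential)
  25 | -11001,01-00-,0110-1
  27 | 0110-1  (sole → essential)
  34 | 100010  (sole → essential)
  36 | 1-0100,10-100
  39 | 1-0111  (sole → essential)
  44 | 10-100  (sole → essential)
  52 | -10100,1-0100,11010-
  53 | 1101-1,11010-
  55 | 1-0111,11-111,1101-1
  57 | -11001  (sole → essential)
  63 | 11-111  (sole → essential)
Essential prime implicants: -11001, 001111, 01-00-, 0110-1, 1-0111, 10-100, 100010, 11-111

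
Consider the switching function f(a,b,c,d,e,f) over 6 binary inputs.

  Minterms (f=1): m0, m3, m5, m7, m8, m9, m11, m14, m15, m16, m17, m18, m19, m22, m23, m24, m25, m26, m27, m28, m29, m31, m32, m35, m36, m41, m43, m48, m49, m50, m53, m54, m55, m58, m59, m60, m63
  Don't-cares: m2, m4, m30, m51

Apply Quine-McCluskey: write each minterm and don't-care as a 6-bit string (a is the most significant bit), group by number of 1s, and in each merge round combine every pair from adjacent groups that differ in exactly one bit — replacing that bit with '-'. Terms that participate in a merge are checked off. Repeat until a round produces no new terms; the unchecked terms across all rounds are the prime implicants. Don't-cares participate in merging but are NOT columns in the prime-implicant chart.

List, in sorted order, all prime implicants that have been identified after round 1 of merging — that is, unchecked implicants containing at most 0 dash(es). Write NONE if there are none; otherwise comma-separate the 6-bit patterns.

NONE

Round 0: 000000✓ 000010✓ 000011✓ 000100✓ 000101✓ 000111✓ 001000✓ 001001✓ 001011✓ 001110✓ 001111✓ 010000✓ 010001✓ 010010✓ 010011✓ 010110✓ 010111✓ 011000✓ 011001✓ 011010✓ 011011✓ 011100✓ 011101✓ 011110✓ 011111✓ 100000✓ 100011✓ 100100✓ 101001✓ 101011✓ 110000✓ 110001✓ 110010✓ 110011✓ 110101✓ 110110✓ 110111✓ 111010✓ 111011✓ 111100✓ 111111✓
Round 1: -00000✓ -00011✓ -00100✓ -01001✓ -01011✓ -10000✓ -10001✓ -10010✓ -10011✓ -10110✓ -10111✓ -11010✓ -11011✓ -11100 -11111✓ 0-0000✓ 0-0010✓ 0-0011✓ 0-0111✓ 0-1000✓ 0-1001✓ 0-1011✓ 0-1110✓ 0-1111✓ 00-000✓ 00-011✓ 00-111✓ 000-00✓ 000-11✓ 0000-0✓ 00001-✓ 0001-1 00010- 001-11✓ 0010-1✓ 00100-✓ 00111-✓ 01-000✓ 01-001✓ 01-010✓ 01-011✓ 01-110✓ 01-111✓ 010-10✓ 010-11✓ 0100-0✓ 0100-1✓ 01000-✓ 01001-✓ 01011-✓ 011-00✓ 011-01✓ 011-10✓ 011-11✓ 0110-0✓ 0110-1✓ 01100-✓ 01101-✓ 0111-0✓ 0111-1✓ 01110-✓ 01111-✓ 1-0000✓ 1-0011✓ 1-1011✓ 10-011✓ 100-00✓ 1010-1✓ 11-010✓ 11-011✓ 11-111✓ 110-01✓ 110-10✓ 110-11✓ 1100-0✓ 1100-1✓ 11000-✓ 11001-✓ 1101-1✓ 11011-✓ 111-11✓ 11101-✓
Round 2: --0000 --0011✓ --1011✓ -0-011✓ -00-00 -010-1 -1-010✓ -1-011✓ -1-111✓ -10-10✓ -10-11✓ -100-0✓ -100-1✓ -1000-✓ -1001-✓ -1011-✓ -11-11✓ -1101-✓ 0--000 0--011✓ 0--111✓ 0-0-11✓ 0-00-0 0-001- 0-1-11✓ 0-10-1 0-100- 0-111- 00--11✓ 01--10✓ 01--11✓ 01-0-0✓ 01-0-1✓ 01-00-✓ 01-01-✓ 01-11-✓ 010-1-✓ 0100--✓ 011--0✓ 011--1✓ 011-0-✓ 011-1-✓ 0110--✓ 0111--✓ 1--011✓ 11--11✓ 11-01-✓ 110--1 110-1-✓ 1100--✓
Round 3: ---011 -1--11 -1-01- -10-1- -100-- 0---11 01--1- 01-0-- 011---
PIs = {---011, --0000, -00-00, -010-1, -1--11, -1-01-, -10-1-, -100--, -11100, 0---11, 0--000, 0-00-0, 0-001-, 0-10-1, 0-100-, 0-111-, 0001-1, 00010-, 01--1-, 01-0--, 011---, 110--1}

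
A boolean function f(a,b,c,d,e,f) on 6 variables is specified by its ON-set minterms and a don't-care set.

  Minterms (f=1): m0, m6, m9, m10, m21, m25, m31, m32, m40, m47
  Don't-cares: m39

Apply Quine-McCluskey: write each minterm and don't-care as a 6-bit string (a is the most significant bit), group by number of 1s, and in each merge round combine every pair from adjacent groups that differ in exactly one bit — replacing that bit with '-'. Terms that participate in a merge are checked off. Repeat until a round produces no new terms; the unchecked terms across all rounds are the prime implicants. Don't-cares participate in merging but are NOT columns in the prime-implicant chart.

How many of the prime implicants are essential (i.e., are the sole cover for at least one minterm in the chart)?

Round 0: 000000✓ 000110 001001✓ 001010 010101 011001✓ 011111 100000✓ 100111✓ 101000✓ 101111✓
Round 1: -00000 0-1001 10-000 10-111
PIs = {-00000, 0-1001, 000110, 001010, 010101, 011111, 10-000, 10-111}
Coverage chart:
  m0: -00000 ←essential
  m6: 000110 ←essential
  m9: 0-1001 ←essential
  m10: 001010 ←essential
  m21: 010101 ←essential
  m25: 0-1001 ←essential
  m31: 011111 ←essential
  m32: -00000,10-000
  m40: 10-000 ←essential
  m47: 10-111 ←essential
Essential: -00000, 0-1001, 000110, 001010, 010101, 011111, 10-000, 10-111

8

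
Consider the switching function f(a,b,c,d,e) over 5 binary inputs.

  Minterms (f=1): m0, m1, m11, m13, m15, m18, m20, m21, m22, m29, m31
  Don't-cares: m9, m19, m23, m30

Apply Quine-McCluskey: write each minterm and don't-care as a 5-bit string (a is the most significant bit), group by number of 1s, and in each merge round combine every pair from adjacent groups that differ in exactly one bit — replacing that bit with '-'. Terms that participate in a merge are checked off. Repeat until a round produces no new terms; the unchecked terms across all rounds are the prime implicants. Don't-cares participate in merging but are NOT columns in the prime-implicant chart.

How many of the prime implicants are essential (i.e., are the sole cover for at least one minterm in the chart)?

4

[col 0] 00000*, 00001*, 01001*, 01011*, 01101*, 01111*, 10010*, 10011*, 10100*, 10101*, 10110*, 10111*, 11101*, 11110*, 11111*
[col 1] -1101*, -1111*, 0-001, 0000-, 01-01*, 01-11*, 010-1*, 011-1*, 1-101*, 1-110*, 1-111*, 10-10*, 10-11*, 1001-*, 101-0*, 101-1*, 1010-*, 1011-*, 111-1*, 1111-*
[col 2] -11-1, 01--1, 1-1-1, 1-11-, 10-1-, 101--
Prime implicants: -11-1, 0-001, 0000-, 01--1, 1-1-1, 1-11-, 10-1-, 101--
PI chart (minterm → PIs covering it):
  0 | 0000-  (sole → essential)
  1 | 0-001,0000-
  11 | 01--1  (sole → essential)
  13 | -11-1,01--1
  15 | -11-1,01--1
  18 | 10-1-  (sole → essential)
  20 | 101--  (sole → essential)
  21 | 1-1-1,101--
  22 | 1-11-,10-1-,101--
  29 | -11-1,1-1-1
  31 | -11-1,1-1-1,1-11-
Essential prime implicants: 0000-, 01--1, 10-1-, 101--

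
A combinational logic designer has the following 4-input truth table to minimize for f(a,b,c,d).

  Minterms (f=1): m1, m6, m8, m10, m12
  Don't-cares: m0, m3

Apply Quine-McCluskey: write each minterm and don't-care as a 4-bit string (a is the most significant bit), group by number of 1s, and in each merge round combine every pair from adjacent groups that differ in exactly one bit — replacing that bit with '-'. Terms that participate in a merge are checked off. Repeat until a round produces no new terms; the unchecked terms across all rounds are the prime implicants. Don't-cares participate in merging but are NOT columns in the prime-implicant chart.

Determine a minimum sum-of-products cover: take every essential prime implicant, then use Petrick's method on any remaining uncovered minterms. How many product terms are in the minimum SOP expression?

4

Round 0: 0000✓ 0001✓ 0011✓ 0110 1000✓ 1010✓ 1100✓
Round 1: -000 00-1 000- 1-00 10-0
PIs = {-000, 00-1, 000-, 0110, 1-00, 10-0}
Coverage chart:
  m1: 00-1,000-
  m6: 0110 ←essential
  m8: -000,1-00,10-0
  m10: 10-0 ←essential
  m12: 1-00 ←essential
Essential: 0110, 1-00, 10-0
Petrick residual → 00-1
Min cover (4 terms): a'b'd + a'bcd' + ac'd' + ab'd'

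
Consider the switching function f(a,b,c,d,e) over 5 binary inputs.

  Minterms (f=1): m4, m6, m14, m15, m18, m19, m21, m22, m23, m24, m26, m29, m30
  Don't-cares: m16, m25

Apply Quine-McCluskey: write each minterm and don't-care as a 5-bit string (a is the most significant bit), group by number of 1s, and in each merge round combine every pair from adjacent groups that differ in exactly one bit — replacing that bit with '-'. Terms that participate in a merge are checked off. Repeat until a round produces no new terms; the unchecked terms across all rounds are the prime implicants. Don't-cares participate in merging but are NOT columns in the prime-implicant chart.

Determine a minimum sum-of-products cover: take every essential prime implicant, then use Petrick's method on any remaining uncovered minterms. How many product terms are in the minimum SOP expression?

[col 0] 00100*, 00110*, 01110*, 01111*, 10000*, 10010*, 10011*, 10101*, 10110*, 10111*, 11000*, 11001*, 11010*, 11101*, 11110*
[col 1] -0110*, -1110*, 0-110*, 001-0, 0111-, 1-000*, 1-010*, 1-101, 1-110*, 10-10*, 10-11*, 100-0*, 1001-*, 101-1, 1011-*, 11-01, 11-10*, 110-0*, 1100-
[col 2] --110, 1--10, 1-0-0, 10-1-
Prime implicants: --110, 001-0, 0111-, 1--10, 1-0-0, 1-101, 10-1-, 101-1, 11-01, 1100-
PI chart (minterm → PIs covering it):
  4 | 001-0  (sole → essential)
  6 | --110,001-0
  14 | --110,0111-
  15 | 0111-  (sole → essential)
  18 | 1--10,1-0-0,10-1-
  19 | 10-1-  (sole → essential)
  21 | 1-101,101-1
  22 | --110,1--10,10-1-
  23 | 10-1-,101-1
  24 | 1-0-0,1100-
  26 | 1--10,1-0-0
  29 | 1-101,11-01
  30 | --110,1--10
Essential prime implicants: 001-0, 0111-, 10-1-
Petrick residual → --110, 1-0-0, 1-101
Minimum SOP uses 6 PIs: cde' + a'b'ce' + a'bcd + ac'e' + acd'e + ab'd

6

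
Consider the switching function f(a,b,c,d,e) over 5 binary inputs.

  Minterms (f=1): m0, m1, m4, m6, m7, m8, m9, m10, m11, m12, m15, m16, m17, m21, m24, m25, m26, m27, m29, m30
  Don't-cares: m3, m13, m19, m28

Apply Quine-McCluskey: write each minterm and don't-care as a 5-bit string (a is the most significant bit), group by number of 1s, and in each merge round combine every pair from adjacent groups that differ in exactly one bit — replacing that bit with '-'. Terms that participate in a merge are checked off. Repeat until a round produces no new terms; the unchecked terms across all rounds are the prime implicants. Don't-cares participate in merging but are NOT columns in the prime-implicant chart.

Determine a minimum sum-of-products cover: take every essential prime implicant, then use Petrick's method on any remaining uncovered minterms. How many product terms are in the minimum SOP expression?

7

[col 0] 00000*, 00001*, 00011*, 00100*, 00110*, 00111*, 01000*, 01001*, 01010*, 01011*, 01100*, 01101*, 01111*, 10000*, 10001*, 10011*, 10101*, 11000*, 11001*, 11010*, 11011*, 11100*, 11101*, 11110*
[col 1] -0000*, -0001*, -0011*, -1000*, -1001*, -1010*, -1011*, -1100*, -1101*, 0-000*, 0-001*, 0-011*, 0-100*, 0-111*, 00-00*, 00-11*, 000-1*, 0000-*, 001-0, 0011-, 01-00*, 01-01*, 01-11*, 010-0*, 010-1*, 0100-*, 0101-*, 011-1*, 0110-*, 1-000*, 1-001*, 1-011*, 1-101*, 10-01*, 100-1*, 1000-*, 11-00*, 11-01*, 11-10*, 110-0*, 110-1*, 1100-*, 1101-*, 111-0*, 1110-*
[col 2] --000*, --001*, --011*, -00-1*, -000-*, -1-00*, -1-01*, -10-0*, -10-1*, -100-*, -101-*, -110-*, 0--00, 0--11, 0-0-1*, 0-00-*, 01--1, 01-0-*, 010--*, 1--01, 1-0-1*, 1-00-*, 11--0, 11-0-*, 110--*
[col 3] --0-1, --00-, -1-0-, -10--
Prime implicants: --0-1, --00-, -1-0-, -10--, 0--00, 0--11, 001-0, 0011-, 01--1, 1--01, 11--0
PI chart (minterm → PIs covering it):
  0 | --00-,0--00
  1 | --0-1,--00-
  4 | 0--00,001-0
  6 | 001-0,0011-
  7 | 0--11,0011-
  8 | --00-,-1-0-,-10--,0--00
  9 | --0-1,--00-,-1-0-,-10--,01--1
  10 | -10--  (sole → essential)
  11 | --0-1,-10--,0--11,01--1
  12 | -1-0-,0--00
  15 | 0--11,01--1
  16 | --00-  (sole → essential)
  17 | --0-1,--00-,1--01
  21 | 1--01  (sole → essential)
  24 | --00-,-1-0-,-10--,11--0
  25 | --0-1,--00-,-1-0-,-10--,1--01
  26 | -10--,11--0
  27 | --0-1,-10--
  29 | -1-0-,1--01
  30 | 11--0  (sole → essential)
Essential prime implicants: --00-, -10--, 1--01, 11--0
Petrick residual → -1-0-, 0--11, 001-0
Minimum SOP uses 7 PIs: c'd' + bd' + bc' + a'de + a'b'ce' + ad'e + abe'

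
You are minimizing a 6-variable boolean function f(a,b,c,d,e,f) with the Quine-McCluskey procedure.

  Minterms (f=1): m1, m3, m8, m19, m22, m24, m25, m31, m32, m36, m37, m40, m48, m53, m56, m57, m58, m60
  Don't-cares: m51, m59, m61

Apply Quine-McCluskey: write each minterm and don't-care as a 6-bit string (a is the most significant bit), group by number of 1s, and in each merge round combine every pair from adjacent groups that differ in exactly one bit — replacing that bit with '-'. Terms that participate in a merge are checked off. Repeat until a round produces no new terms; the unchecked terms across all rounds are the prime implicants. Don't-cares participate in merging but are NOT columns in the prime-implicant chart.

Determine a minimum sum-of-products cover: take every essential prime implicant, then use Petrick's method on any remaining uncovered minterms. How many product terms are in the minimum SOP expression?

[col 0] 000001*, 000011*, 001000*, 010011*, 010110, 011000*, 011001*, 011111, 100000*, 100100*, 100101*, 101000*, 110000*, 110011*, 110101*, 111000*, 111001*, 111010*, 111011*, 111100*, 111101*
[col 1] -01000*, -10011, -11000*, -11001*, 0-0011, 0-1000*, 0000-1, 01100-*, 1-0000*, 1-0101, 1-1000*, 10-000*, 100-00, 10010-, 11-000*, 11-011, 11-101, 111-00*, 111-01*, 1110-0*, 1110-1*, 11100-*, 11101-*, 11110-*
[col 2] --1000, -1100-, 1--000, 111-0-, 1110--
Prime implicants: --1000, -10011, -1100-, 0-0011, 0000-1, 010110, 011111, 1--000, 1-0101, 100-00, 10010-, 11-011, 11-101, 111-0-, 1110--
PI chart (minterm → PIs covering it):
  1 | 0000-1  (sole → essential)
  3 | 0-0011,0000-1
  8 | --1000  (sole → essential)
  19 | -10011,0-0011
  22 | 010110  (sole → essential)
  24 | --1000,-1100-
  25 | -1100-  (sole → essential)
  31 | 011111  (sole → essential)
  32 | 1--000,100-00
  36 | 100-00,10010-
  37 | 1-0101,10010-
  40 | --1000,1--000
  48 | 1--000  (sole → essential)
  53 | 1-0101,11-101
  56 | --1000,-1100-,1--000,111-0-,1110--
  57 | -1100-,111-0-,1110--
  58 | 1110--  (sole → essential)
  60 | 111-0-  (sole → essential)
Essential prime implicants: --1000, -1100-, 0000-1, 010110, 011111, 1--000, 111-0-, 1110--
Petrick residual → -10011, 1-0101, 100-00
Minimum SOP uses 11 PIs: cd'e'f' + bc'd'ef + bcd'e' + a'b'c'd'f + a'bc'def' + a'bcdef + ad'e'f' + ac'de'f + ab'c'e'f' + abce' + abcd'

11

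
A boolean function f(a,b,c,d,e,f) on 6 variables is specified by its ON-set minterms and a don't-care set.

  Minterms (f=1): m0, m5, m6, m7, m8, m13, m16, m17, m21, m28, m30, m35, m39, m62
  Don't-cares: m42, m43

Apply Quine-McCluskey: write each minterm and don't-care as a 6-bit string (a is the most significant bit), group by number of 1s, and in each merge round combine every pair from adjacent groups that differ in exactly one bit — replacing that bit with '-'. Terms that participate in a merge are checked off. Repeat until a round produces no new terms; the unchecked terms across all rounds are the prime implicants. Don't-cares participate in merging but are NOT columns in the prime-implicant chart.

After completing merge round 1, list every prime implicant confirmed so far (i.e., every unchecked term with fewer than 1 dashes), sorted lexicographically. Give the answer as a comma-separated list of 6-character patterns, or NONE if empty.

NONE

[col 0] 000000*, 000101*, 000110*, 000111*, 001000*, 001101*, 010000*, 010001*, 010101*, 011100*, 011110*, 100011*, 100111*, 101010*, 101011*, 111110*
[col 1] -00111, -11110, 0-0000, 0-0101, 00-000, 00-101, 0001-1, 00011-, 010-01, 01000-, 0111-0, 10-011, 100-11, 10101-
Prime implicants: -00111, -11110, 0-0000, 0-0101, 00-000, 00-101, 0001-1, 00011-, 010-01, 01000-, 0111-0, 10-011, 100-11, 10101-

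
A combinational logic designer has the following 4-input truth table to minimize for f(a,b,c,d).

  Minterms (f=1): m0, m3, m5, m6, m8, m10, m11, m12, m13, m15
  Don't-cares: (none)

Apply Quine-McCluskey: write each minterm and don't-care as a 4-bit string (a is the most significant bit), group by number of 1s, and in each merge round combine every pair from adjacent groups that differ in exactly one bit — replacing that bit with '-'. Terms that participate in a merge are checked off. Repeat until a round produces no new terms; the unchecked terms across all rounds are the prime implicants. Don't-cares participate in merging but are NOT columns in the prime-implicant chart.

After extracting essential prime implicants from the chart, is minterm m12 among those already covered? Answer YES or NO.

[col 0] 0000*, 0011*, 0101*, 0110, 1000*, 1010*, 1011*, 1100*, 1101*, 1111*
[col 1] -000, -011, -101, 1-00, 1-11, 10-0, 101-, 11-1, 110-
Prime implicants: -000, -011, -101, 0110, 1-00, 1-11, 10-0, 101-, 11-1, 110-
PI chart (minterm → PIs covering it):
  0 | -000  (sole → essential)
  3 | -011  (sole → essential)
  5 | -101  (sole → essential)
  6 | 0110  (sole → essential)
  8 | -000,1-00,10-0
  10 | 10-0,101-
  11 | -011,1-11,101-
  12 | 1-00,110-
  13 | -101,11-1,110-
  15 | 1-11,11-1
Essential prime implicants: -000, -011, -101, 0110

NO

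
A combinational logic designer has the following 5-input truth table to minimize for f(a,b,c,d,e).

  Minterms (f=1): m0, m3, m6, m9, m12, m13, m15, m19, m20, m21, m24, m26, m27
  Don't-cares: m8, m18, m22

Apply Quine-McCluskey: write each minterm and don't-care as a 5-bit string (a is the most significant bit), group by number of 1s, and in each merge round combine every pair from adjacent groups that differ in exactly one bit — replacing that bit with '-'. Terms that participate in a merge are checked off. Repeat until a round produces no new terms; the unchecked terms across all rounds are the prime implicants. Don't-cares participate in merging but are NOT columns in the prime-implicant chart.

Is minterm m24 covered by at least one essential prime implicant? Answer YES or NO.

NO

Round 0: 00000✓ 00011✓ 00110✓ 01000✓ 01001✓ 01100✓ 01101✓ 01111✓ 10010✓ 10011✓ 10100✓ 10101✓ 10110✓ 11000✓ 11010✓ 11011✓
Round 1: -0011 -0110 -1000 0-000 01-00✓ 01-01✓ 0100-✓ 011-1 0110-✓ 1-010✓ 1-011✓ 10-10 1001-✓ 101-0 1010- 110-0 1101-✓
Round 2: 01-0- 1-01-
PIs = {-0011, -0110, -1000, 0-000, 01-0-, 011-1, 1-01-, 10-10, 101-0, 1010-, 110-0}
Coverage chart:
  m0: 0-000 ←essential
  m3: -0011 ←essential
  m6: -0110 ←essential
  m9: 01-0- ←essential
  m12: 01-0- ←essential
  m13: 01-0-,011-1
  m15: 011-1 ←essential
  m19: -0011,1-01-
  m20: 101-0,1010-
  m21: 1010- ←essential
  m24: -1000,110-0
  m26: 1-01-,110-0
  m27: 1-01- ←essential
Essential: -0011, -0110, 0-000, 01-0-, 011-1, 1-01-, 1010-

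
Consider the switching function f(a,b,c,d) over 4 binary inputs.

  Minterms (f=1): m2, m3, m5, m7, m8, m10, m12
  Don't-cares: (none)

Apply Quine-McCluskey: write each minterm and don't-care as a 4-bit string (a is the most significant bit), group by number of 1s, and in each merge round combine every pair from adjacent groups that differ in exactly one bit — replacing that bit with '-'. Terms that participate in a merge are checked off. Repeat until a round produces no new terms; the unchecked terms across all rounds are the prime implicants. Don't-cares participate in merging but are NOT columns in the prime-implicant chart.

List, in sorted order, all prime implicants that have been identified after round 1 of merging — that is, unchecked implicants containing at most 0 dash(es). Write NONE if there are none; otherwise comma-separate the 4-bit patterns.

NONE

size-2^0 implicants → 0010(✓)  0011(✓)  0101(✓)  0111(✓)  1000(✓)  1010(✓)  1100(✓)
size-2^1 implicants → -010  0-11  001-  01-1  1-00  10-0
Unchecked terms (primes): -010, 0-11, 001-, 01-1, 1-00, 10-0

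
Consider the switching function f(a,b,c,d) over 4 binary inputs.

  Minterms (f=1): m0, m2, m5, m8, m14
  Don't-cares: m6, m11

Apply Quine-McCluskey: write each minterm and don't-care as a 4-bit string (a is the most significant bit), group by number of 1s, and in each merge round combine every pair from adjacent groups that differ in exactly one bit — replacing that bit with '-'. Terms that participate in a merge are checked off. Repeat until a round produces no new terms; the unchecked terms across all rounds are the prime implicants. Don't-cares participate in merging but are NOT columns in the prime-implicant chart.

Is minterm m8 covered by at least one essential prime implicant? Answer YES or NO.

YES

size-2^0 implicants → 0000(✓)  0010(✓)  0101  0110(✓)  1000(✓)  1011  1110(✓)
size-2^1 implicants → -000  -110  0-10  00-0
Unchecked terms (primes): -000, -110, 0-10, 00-0, 0101, 1011
Minterm coverage:
  m0 ⊆ -000,00-0
  m2 ⊆ 0-10,00-0
  m5 ⊆ 0101 [E]
  m8 ⊆ -000 [E]
  m14 ⊆ -110 [E]
E = {-000, -110, 0101}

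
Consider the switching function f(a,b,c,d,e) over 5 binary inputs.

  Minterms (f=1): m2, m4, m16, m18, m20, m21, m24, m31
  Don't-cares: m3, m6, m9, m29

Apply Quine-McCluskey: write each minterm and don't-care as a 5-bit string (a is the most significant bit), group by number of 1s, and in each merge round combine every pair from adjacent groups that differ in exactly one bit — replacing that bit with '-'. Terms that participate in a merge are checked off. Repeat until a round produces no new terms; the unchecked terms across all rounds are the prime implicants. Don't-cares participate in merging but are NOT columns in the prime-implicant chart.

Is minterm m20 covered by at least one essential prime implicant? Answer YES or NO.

NO

Round 0: 00010✓ 00011✓ 00100✓ 00110✓ 01001 10000✓ 10010✓ 10100✓ 10101✓ 11000✓ 11101✓ 11111✓
Round 1: -0010 -0100 00-10 0001- 001-0 1-000 1-101 10-00 100-0 1010- 111-1
PIs = {-0010, -0100, 00-10, 0001-, 001-0, 01001, 1-000, 1-101, 10-00, 100-0, 1010-, 111-1}
Coverage chart:
  m2: -0010,00-10,0001-
  m4: -0100,001-0
  m16: 1-000,10-00,100-0
  m18: -0010,100-0
  m20: -0100,10-00,1010-
  m21: 1-101,1010-
  m24: 1-000 ←essential
  m31: 111-1 ←essential
Essential: 1-000, 111-1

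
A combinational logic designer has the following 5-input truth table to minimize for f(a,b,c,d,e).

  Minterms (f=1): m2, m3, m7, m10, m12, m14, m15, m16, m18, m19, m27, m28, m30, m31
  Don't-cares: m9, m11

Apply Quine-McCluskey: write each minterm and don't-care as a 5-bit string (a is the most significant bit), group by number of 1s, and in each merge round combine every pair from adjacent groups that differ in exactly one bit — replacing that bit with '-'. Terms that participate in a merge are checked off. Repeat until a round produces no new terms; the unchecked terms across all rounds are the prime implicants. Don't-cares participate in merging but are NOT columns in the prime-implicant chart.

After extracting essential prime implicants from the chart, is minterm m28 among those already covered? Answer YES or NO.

Round 0: 00010✓ 00011✓ 00111✓ 01001✓ 01010✓ 01011✓ 01100✓ 01110✓ 01111✓ 10000✓ 10010✓ 10011✓ 11011✓ 11100✓ 11110✓ 11111✓
Round 1: -0010✓ -0011✓ -1011✓ -1100✓ -1110✓ -1111✓ 0-010✓ 0-011✓ 0-111✓ 00-11✓ 0001-✓ 01-10✓ 01-11✓ 010-1 0101-✓ 011-0✓ 0111-✓ 1-011✓ 100-0 1001-✓ 11-11✓ 111-0✓ 1111-✓
Round 2: --011 -001- -1-11 -11-0 -111- 0--11 0-01- 01-1-
PIs = {--011, -001-, -1-11, -11-0, -111-, 0--11, 0-01-, 01-1-, 010-1, 100-0}
Coverage chart:
  m2: -001-,0-01-
  m3: --011,-001-,0--11,0-01-
  m7: 0--11 ←essential
  m10: 0-01-,01-1-
  m12: -11-0 ←essential
  m14: -11-0,-111-,01-1-
  m15: -1-11,-111-,0--11,01-1-
  m16: 100-0 ←essential
  m18: -001-,100-0
  m19: --011,-001-
  m27: --011,-1-11
  m28: -11-0 ←essential
  m30: -11-0,-111-
  m31: -1-11,-111-
Essential: -11-0, 0--11, 100-0

YES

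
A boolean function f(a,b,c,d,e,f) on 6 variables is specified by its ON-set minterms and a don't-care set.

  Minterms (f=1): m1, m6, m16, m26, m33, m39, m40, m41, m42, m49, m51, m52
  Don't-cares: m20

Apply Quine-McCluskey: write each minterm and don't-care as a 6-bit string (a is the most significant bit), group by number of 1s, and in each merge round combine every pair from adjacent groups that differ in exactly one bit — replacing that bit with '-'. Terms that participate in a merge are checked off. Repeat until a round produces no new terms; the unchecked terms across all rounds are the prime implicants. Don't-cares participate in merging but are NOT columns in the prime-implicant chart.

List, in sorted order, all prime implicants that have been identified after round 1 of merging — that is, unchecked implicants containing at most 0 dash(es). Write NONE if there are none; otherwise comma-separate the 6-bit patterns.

000110, 011010, 100111

Round 0: 000001✓ 000110 010000✓ 010100✓ 011010 100001✓ 100111 101000✓ 101001✓ 101010✓ 110001✓ 110011✓ 110100✓
Round 1: -00001 -10100 010-00 1-0001 10-001 1010-0 10100- 1100-1
PIs = {-00001, -10100, 000110, 010-00, 011010, 1-0001, 10-001, 100111, 1010-0, 10100-, 1100-1}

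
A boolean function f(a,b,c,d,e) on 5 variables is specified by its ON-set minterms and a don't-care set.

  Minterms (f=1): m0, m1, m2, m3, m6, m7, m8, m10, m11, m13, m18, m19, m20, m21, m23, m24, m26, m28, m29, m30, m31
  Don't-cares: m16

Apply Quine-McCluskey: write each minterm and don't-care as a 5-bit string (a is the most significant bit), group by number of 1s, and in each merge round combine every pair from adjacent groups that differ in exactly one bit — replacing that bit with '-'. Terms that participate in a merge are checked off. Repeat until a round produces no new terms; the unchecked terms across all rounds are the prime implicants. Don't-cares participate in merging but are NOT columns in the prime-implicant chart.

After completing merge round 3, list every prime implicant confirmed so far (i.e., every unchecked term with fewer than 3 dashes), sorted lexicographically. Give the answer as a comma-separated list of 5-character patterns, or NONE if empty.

-0-11, -001-, -1101, 0-01-, 00-1-, 000--, 1--00, 1-1-1, 1-10-, 11--0, 111--

[col 0] 00000*, 00001*, 00010*, 00011*, 00110*, 00111*, 01000*, 01010*, 01011*, 01101*, 10000*, 10010*, 10011*, 10100*, 10101*, 10111*, 11000*, 11010*, 11100*, 11101*, 11110*, 11111*
[col 1] -0000*, -0010*, -0011*, -0111*, -1000*, -1010*, -1101, 0-000*, 0-010*, 0-011*, 00-10*, 00-11*, 000-0*, 000-1*, 0000-*, 0001-*, 0011-*, 010-0*, 0101-*, 1-000*, 1-010*, 1-100*, 1-101*, 1-111*, 10-00*, 10-11*, 100-0*, 1001-*, 101-1*, 1010-*, 11-00*, 11-10*, 110-0*, 111-0*, 111-1*, 1110-*, 1111-*
[col 2] --000*, --010*, -0-11, -00-0*, -001-, -10-0*, 0-0-0*, 0-01-, 00-1-, 000--, 1--00, 1-0-0*, 1-1-1, 1-10-, 11--0, 111--
[col 3] --0-0
Prime implicants: --0-0, -0-11, -001-, -1101, 0-01-, 00-1-, 000--, 1--00, 1-1-1, 1-10-, 11--0, 111--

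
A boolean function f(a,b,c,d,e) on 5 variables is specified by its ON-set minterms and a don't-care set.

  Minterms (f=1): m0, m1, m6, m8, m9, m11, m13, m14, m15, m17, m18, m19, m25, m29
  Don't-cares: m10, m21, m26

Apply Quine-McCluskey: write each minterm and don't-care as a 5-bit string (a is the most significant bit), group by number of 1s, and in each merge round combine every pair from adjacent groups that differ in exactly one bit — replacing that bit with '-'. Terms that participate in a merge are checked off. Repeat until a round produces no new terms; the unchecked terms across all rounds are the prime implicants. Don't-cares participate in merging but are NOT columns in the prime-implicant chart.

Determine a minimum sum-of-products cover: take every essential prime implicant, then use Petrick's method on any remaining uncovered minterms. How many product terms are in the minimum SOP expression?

5

[col 0] 00000*, 00001*, 00110*, 01000*, 01001*, 01010*, 01011*, 01101*, 01110*, 01111*, 10001*, 10010*, 10011*, 10101*, 11001*, 11010*, 11101*
[col 1] -0001*, -1001*, -1010, -1101*, 0-000*, 0-001*, 0-110, 0000-*, 01-01*, 01-10*, 01-11*, 010-0*, 010-1*, 0100-*, 0101-*, 011-1*, 0111-*, 1-001*, 1-010, 1-101*, 10-01*, 100-1, 1001-, 11-01*
[col 2] --001, -1-01, 0-00-, 01--1, 01-1-, 010--, 1--01
Prime implicants: --001, -1-01, -1010, 0-00-, 0-110, 01--1, 01-1-, 010--, 1--01, 1-010, 100-1, 1001-
PI chart (minterm → PIs covering it):
  0 | 0-00-  (sole → essential)
  1 | --001,0-00-
  6 | 0-110  (sole → essential)
  8 | 0-00-,010--
  9 | --001,-1-01,0-00-,01--1,010--
  11 | 01--1,01-1-,010--
  13 | -1-01,01--1
  14 | 0-110,01-1-
  15 | 01--1,01-1-
  17 | --001,1--01,100-1
  18 | 1-010,1001-
  19 | 100-1,1001-
  25 | --001,-1-01,1--01
  29 | -1-01,1--01
Essential prime implicants: 0-00-, 0-110
Petrick residual → 01--1, 1--01, 1001-
Minimum SOP uses 5 PIs: a'c'd' + a'cde' + a'be + ad'e + ab'c'd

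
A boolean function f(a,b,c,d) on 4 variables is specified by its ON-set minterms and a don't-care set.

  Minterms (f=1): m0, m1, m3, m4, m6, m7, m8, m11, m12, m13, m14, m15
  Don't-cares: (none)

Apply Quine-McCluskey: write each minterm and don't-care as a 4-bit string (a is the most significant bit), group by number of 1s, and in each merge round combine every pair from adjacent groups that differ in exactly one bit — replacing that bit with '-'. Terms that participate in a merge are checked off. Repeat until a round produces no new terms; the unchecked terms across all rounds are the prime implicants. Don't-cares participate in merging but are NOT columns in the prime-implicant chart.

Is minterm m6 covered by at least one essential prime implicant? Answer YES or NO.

NO

[col 0] 0000*, 0001*, 0011*, 0100*, 0110*, 0111*, 1000*, 1011*, 1100*, 1101*, 1110*, 1111*
[col 1] -000*, -011*, -100*, -110*, -111*, 0-00*, 0-11*, 00-1, 000-, 01-0*, 011-*, 1-00*, 1-11*, 11-0*, 11-1*, 110-*, 111-*
[col 2] --00, --11, -1-0, -11-, 11--
Prime implicants: --00, --11, -1-0, -11-, 00-1, 000-, 11--
PI chart (minterm → PIs covering it):
  0 | --00,000-
  1 | 00-1,000-
  3 | --11,00-1
  4 | --00,-1-0
  6 | -1-0,-11-
  7 | --11,-11-
  8 | --00  (sole → essential)
  11 | --11  (sole → essential)
  12 | --00,-1-0,11--
  13 | 11--  (sole → essential)
  14 | -1-0,-11-,11--
  15 | --11,-11-,11--
Essential prime implicants: --00, --11, 11--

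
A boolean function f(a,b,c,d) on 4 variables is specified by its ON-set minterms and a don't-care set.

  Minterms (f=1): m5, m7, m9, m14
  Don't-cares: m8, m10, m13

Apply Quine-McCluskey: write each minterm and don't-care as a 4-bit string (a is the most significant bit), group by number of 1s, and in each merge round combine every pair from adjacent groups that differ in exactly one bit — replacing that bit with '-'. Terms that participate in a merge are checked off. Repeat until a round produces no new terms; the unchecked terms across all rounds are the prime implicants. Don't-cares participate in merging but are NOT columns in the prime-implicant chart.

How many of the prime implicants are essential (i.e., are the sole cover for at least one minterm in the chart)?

Round 0: 0101✓ 0111✓ 1000✓ 1001✓ 1010✓ 1101✓ 1110✓
Round 1: -101 01-1 1-01 1-10 10-0 100-
PIs = {-101, 01-1, 1-01, 1-10, 10-0, 100-}
Coverage chart:
  m5: -101,01-1
  m7: 01-1 ←essential
  m9: 1-01,100-
  m14: 1-10 ←essential
Essential: 01-1, 1-10

2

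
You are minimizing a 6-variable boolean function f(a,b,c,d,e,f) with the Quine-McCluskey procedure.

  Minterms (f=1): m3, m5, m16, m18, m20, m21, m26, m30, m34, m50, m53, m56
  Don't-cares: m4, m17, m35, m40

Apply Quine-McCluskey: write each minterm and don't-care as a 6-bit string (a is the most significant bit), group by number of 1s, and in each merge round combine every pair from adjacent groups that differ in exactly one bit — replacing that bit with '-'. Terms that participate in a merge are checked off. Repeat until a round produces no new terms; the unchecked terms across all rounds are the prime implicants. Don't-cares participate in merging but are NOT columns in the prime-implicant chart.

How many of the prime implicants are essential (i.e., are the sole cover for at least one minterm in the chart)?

5

size-2^0 implicants → 000011(✓)  000100(✓)  000101(✓)  010000(✓)  010001(✓)  010010(✓)  010100(✓)  010101(✓)  011010(✓)  011110(✓)  100010(✓)  100011(✓)  101000(✓)  110010(✓)  110101(✓)  111000(✓)
size-2^1 implicants → -00011  -10010  -10101  0-0100(✓)  0-0101(✓)  00010-(✓)  01-010  010-00(✓)  010-01(✓)  0100-0  01000-(✓)  01010-(✓)  011-10  1-0010  1-1000  10001-
size-2^2 implicants → 0-010-  010-0-
Unchecked terms (primes): -00011, -10010, -10101, 0-010-, 01-010, 010-0-, 0100-0, 011-10, 1-0010, 1-1000, 10001-
Minterm coverage:
  m3 ⊆ -00011 [E]
  m5 ⊆ 0-010- [E]
  m16 ⊆ 010-0-,0100-0
  m18 ⊆ -10010,01-010,0100-0
  m20 ⊆ 0-010-,010-0-
  m21 ⊆ -10101,0-010-,010-0-
  m26 ⊆ 01-010,011-10
  m30 ⊆ 011-10 [E]
  m34 ⊆ 1-0010,10001-
  m50 ⊆ -10010,1-0010
  m53 ⊆ -10101 [E]
  m56 ⊆ 1-1000 [E]
E = {-00011, -10101, 0-010-, 011-10, 1-1000}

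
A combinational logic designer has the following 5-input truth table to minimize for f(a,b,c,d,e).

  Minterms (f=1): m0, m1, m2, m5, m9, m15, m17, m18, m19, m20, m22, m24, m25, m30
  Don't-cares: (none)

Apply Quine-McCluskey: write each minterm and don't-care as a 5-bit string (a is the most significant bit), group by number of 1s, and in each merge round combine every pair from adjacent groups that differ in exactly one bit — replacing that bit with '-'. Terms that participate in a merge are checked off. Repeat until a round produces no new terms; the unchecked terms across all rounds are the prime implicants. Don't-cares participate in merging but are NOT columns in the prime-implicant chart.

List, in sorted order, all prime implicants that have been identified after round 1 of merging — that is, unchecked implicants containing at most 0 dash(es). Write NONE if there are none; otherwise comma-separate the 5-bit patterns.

Round 0: 00000✓ 00001✓ 00010✓ 00101✓ 01001✓ 01111 10001✓ 10010✓ 10011✓ 10100✓ 10110✓ 11000✓ 11001✓ 11110✓
Round 1: -0001✓ -0010 -1001✓ 0-001✓ 00-01 000-0 0000- 1-001✓ 1-110 10-10 100-1 1001- 101-0 1100-
Round 2: --001
PIs = {--001, -0010, 00-01, 000-0, 0000-, 01111, 1-110, 10-10, 100-1, 1001-, 101-0, 1100-}

01111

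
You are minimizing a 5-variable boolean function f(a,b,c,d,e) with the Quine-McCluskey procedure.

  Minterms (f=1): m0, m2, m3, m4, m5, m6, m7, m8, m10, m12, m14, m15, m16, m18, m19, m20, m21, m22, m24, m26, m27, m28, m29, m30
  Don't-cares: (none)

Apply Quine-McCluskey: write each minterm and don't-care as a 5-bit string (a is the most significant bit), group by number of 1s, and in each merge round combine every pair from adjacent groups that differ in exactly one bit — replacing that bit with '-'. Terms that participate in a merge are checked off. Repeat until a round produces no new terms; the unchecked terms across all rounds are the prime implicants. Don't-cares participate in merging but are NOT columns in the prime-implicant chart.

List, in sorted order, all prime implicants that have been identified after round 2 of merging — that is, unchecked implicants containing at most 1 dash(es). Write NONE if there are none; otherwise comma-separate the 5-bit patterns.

NONE

size-2^0 implicants → 00000(✓)  00010(✓)  00011(✓)  00100(✓)  00101(✓)  00110(✓)  00111(✓)  01000(✓)  01010(✓)  01100(✓)  01110(✓)  01111(✓)  10000(✓)  10010(✓)  10011(✓)  10100(✓)  10101(✓)  10110(✓)  11000(✓)  11010(✓)  11011(✓)  11100(✓)  11101(✓)  11110(✓)
size-2^1 implicants → -0000(✓)  -0010(✓)  -0011(✓)  -0100(✓)  -0101(✓)  -0110(✓)  -1000(✓)  -1010(✓)  -1100(✓)  -1110(✓)  0-000(✓)  0-010(✓)  0-100(✓)  0-110(✓)  0-111(✓)  00-00(✓)  00-10(✓)  00-11(✓)  000-0(✓)  0001-(✓)  001-0(✓)  001-1(✓)  0010-(✓)  0011-(✓)  01-00(✓)  01-10(✓)  010-0(✓)  011-0(✓)  0111-(✓)  1-000(✓)  1-010(✓)  1-011(✓)  1-100(✓)  1-101(✓)  1-110(✓)  10-00(✓)  10-10(✓)  100-0(✓)  1001-(✓)  101-0(✓)  1010-(✓)  11-00(✓)  11-10(✓)  110-0(✓)  1101-(✓)  111-0(✓)  1110-(✓)
size-2^2 implicants → --000(✓)  --010(✓)  --100(✓)  --110(✓)  -0-00(✓)  -0-10(✓)  -00-0(✓)  -001-  -01-0(✓)  -010-  -1-00(✓)  -1-10(✓)  -10-0(✓)  -11-0(✓)  0--00(✓)  0--10(✓)  0-0-0(✓)  0-1-0(✓)  0-11-  00--0(✓)  00-1-  001--  01--0(✓)  1--00(✓)  1--10(✓)  1-0-0(✓)  1-01-  1-1-0(✓)  1-10-  10--0(✓)  11--0(✓)
size-2^3 implicants → ---00(✓)  ---10(✓)  --0-0(✓)  --1-0(✓)  -0--0(✓)  -1--0(✓)  0---0(✓)  1---0(✓)
size-2^4 implicants → ----0
Unchecked terms (primes): ----0, -001-, -010-, 0-11-, 00-1-, 001--, 1-01-, 1-10-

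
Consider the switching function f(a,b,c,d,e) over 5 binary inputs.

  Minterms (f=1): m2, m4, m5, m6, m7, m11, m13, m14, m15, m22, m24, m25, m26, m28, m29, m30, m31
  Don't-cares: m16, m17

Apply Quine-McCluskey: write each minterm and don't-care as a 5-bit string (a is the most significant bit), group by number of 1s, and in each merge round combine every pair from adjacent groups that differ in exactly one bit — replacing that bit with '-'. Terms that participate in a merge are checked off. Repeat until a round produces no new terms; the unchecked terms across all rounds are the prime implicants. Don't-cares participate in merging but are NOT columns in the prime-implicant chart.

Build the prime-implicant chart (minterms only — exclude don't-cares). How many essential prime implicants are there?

Round 0: 00010✓ 00100✓ 00101✓ 00110✓ 00111✓ 01011✓ 01101✓ 01110✓ 01111✓ 10000✓ 10001✓ 10110✓ 11000✓ 11001✓ 11010✓ 11100✓ 11101✓ 11110✓ 11111✓
Round 1: -0110✓ -1101✓ -1110✓ -1111✓ 0-101✓ 0-110✓ 0-111✓ 00-10 001-0✓ 001-1✓ 0010-✓ 0011-✓ 01-11 011-1✓ 0111-✓ 1-000✓ 1-001✓ 1-110✓ 1000-✓ 11-00✓ 11-01✓ 11-10✓ 110-0✓ 1100-✓ 111-0✓ 111-1✓ 1110-✓ 1111-✓
Round 2: --110 -11-1 -111- 0-1-1 0-11- 001-- 1-00- 11--0 11-0- 111--
PIs = {--110, -11-1, -111-, 0-1-1, 0-11-, 00-10, 001--, 01-11, 1-00-, 11--0, 11-0-, 111--}
Coverage chart:
  m2: 00-10 ←essential
  m4: 001-- ←essential
  m5: 0-1-1,001--
  m6: --110,0-11-,00-10,001--
  m7: 0-1-1,0-11-,001--
  m11: 01-11 ←essential
  m13: -11-1,0-1-1
  m14: --110,-111-,0-11-
  m15: -11-1,-111-,0-1-1,0-11-,01-11
  m22: --110 ←essential
  m24: 1-00-,11--0,11-0-
  m25: 1-00-,11-0-
  m26: 11--0 ←essential
  m28: 11--0,11-0-,111--
  m29: -11-1,11-0-,111--
  m30: --110,-111-,11--0,111--
  m31: -11-1,-111-,111--
Essential: --110, 00-10, 001--, 01-11, 11--0

5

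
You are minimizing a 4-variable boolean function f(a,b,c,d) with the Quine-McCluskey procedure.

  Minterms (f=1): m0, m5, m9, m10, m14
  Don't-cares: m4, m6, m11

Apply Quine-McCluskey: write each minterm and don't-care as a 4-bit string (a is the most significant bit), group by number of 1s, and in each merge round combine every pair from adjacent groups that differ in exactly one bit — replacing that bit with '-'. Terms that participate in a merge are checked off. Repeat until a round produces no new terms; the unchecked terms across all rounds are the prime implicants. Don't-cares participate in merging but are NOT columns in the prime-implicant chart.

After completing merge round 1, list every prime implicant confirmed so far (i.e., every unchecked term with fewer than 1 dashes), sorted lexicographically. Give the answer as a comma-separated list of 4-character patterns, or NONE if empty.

[col 0] 0000*, 0100*, 0101*, 0110*, 1001*, 1010*, 1011*, 1110*
[col 1] -110, 0-00, 01-0, 010-, 1-10, 10-1, 101-
Prime implicants: -110, 0-00, 01-0, 010-, 1-10, 10-1, 101-

NONE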